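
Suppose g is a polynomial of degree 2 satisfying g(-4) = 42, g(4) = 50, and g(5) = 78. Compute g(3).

28

Write g(s) = as^2 + bs + c. Substituting each data point gives a linear system:
  16a - 4b + c = 42
  16a + 4b + c = 50
  25a + 5b + c = 78
Solving the system yields a = 3, b = 1, c = -2.
So g(s) = 3s^2 + s - 2.
Then g(3) = 28.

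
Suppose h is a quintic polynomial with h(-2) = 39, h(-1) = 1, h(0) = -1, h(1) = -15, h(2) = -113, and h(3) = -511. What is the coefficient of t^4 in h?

Write h(t) = at^5 + bt^4 + ct^3 + dt^2 + et + k. Substituting each data point gives a linear system:
  -32a + 16b - 8c + 4d - 2e + k = 39
  -a + b - c + d - e + k = 1
  k = -1
  a + b + c + d + e + k = -15
  32a + 16b + 8c + 4d + 2e + k = -113
  243a + 81b + 27c + 9d + 3e + k = -511
Solving the system yields a = -1, b = -1, c = -5, d = -5, e = -2, k = -1.
So h(t) = -t^5 - t^4 - 5t^3 - 5t^2 - 2t - 1.
The coefficient of t^4 is -1.

-1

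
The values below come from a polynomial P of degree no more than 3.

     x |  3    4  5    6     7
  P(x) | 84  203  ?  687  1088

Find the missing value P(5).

398

The 4 known points determine the degree-3 polynomial uniquely.
Write P(x) = ax^3 + bx^2 + cx + d. Substituting each data point gives a linear system:
  27a + 9b + 3c + d = 84
  64a + 16b + 4c + d = 203
  216a + 36b + 6c + d = 687
  343a + 49b + 7c + d = 1088
Solving the system yields a = 3, b = 2, c = -6, d = 3.
So P(x) = 3x³ + 2x² - 6x + 3.
Then P(5) = 398.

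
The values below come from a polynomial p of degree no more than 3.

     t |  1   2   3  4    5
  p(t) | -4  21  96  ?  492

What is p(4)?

The 4 known points determine the degree-3 polynomial uniquely.
Write p(t) = at^3 + bt^2 + ct + d. Substituting each data point gives a linear system:
  a + b + c + d = -4
  8a + 4b + 2c + d = 21
  27a + 9b + 3c + d = 96
  125a + 25b + 5c + d = 492
Solving the system yields a = 4, b = 1, c = -6, d = -3.
So p(t) = 4t^3 + t^2 - 6t - 3.
Then p(4) = 245.

245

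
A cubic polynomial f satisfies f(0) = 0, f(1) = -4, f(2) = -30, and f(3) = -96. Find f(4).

Write f(s) = as^3 + bs^2 + cs + d. Substituting each data point gives a linear system:
  d = 0
  a + b + c + d = -4
  8a + 4b + 2c + d = -30
  27a + 9b + 3c + d = -96
Solving the system yields a = -3, b = -2, c = 1, d = 0.
So f(s) = -3s^3 - 2s^2 + s.
Then f(4) = -220.

-220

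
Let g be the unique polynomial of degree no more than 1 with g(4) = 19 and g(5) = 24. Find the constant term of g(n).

Write g(n) = an + b. Substituting each data point gives a linear system:
  4a + b = 19
  5a + b = 24
Solving the system yields a = 5, b = -1.
So g(n) = 5n - 1.
The constant term is -1.

-1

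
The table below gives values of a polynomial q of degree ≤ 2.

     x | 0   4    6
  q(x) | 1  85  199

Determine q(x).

Write q(x) = ax^2 + bx + c. Substituting each data point gives a linear system:
  c = 1
  16a + 4b + c = 85
  36a + 6b + c = 199
Solving the system yields a = 6, b = -3, c = 1.
So q(x) = 6x^2 - 3x + 1.
Check: q(0) = 1. ✓

q(x) = 6x^2 - 3x + 1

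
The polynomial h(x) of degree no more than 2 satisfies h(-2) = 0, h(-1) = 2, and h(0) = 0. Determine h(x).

Write h(x) = ax^2 + bx + c. Substituting each data point gives a linear system:
  4a - 2b + c = 0
  a - b + c = 2
  c = 0
Solving the system yields a = -2, b = -4, c = 0.
So h(x) = -2x^2 - 4x.
Check: h(-1) = 2. ✓

h(x) = -2x^2 - 4x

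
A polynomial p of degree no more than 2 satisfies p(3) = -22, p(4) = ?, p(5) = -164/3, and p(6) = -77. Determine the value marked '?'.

The 3 known points determine the degree-2 polynomial uniquely.
Write p(u) = au^2 + bu + c. Substituting each data point gives a linear system:
  9a + 3b + c = -22
  25a + 5b + c = -164/3
  36a + 6b + c = -77
Solving the system yields a = -2, b = -1/3, c = -3.
So p(u) = -2u^2 - (1/3)u - 3.
Then p(4) = -109/3.

-109/3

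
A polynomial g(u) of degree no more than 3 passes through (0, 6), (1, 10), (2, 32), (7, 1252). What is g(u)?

Write g(u) = au^3 + bu^2 + cu + d. Substituting each data point gives a linear system:
  d = 6
  a + b + c + d = 10
  8a + 4b + 2c + d = 32
  343a + 49b + 7c + d = 1252
Solving the system yields a = 4, b = -3, c = 3, d = 6.
So g(u) = 4u^3 - 3u^2 + 3u + 6.
Check: g(1) = 10. ✓

g(u) = 4u^3 - 3u^2 + 3u + 6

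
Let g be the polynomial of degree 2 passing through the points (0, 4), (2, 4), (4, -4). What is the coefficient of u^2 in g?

Write g(u) = au^2 + bu + c. Substituting each data point gives a linear system:
  c = 4
  4a + 2b + c = 4
  16a + 4b + c = -4
Solving the system yields a = -1, b = 2, c = 4.
So g(u) = -u^2 + 2u + 4.
The leading coefficient is -1.

-1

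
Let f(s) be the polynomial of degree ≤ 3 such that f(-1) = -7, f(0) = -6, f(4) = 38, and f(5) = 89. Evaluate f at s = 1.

Write f(s) = as^3 + bs^2 + cs + d. Substituting each data point gives a linear system:
  -a + b - c + d = -7
  d = -6
  64a + 16b + 4c + d = 38
  125a + 25b + 5c + d = 89
Solving the system yields a = 1, b = -1, c = -1, d = -6.
So f(s) = s³ - s² - s - 6.
Then f(1) = -7.

-7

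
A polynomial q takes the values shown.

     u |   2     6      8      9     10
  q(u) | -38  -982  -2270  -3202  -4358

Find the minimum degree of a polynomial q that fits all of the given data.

Divided differences on the nodes 2, 6, 8, 9, 10:
  order 0: -38  -982  -2270  -3202  -4358
  order 1: -236  -644  -932  -1156
  order 2: -68  -96  -112
  order 3: -4  -4
  order 4: 0
The order-3 divided differences are all -4 (nonzero) and every higher order vanishes, so the data lies on a polynomial of degree exactly 3.

3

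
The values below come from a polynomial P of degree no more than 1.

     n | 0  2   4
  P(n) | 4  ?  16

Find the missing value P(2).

10

The 2 known points determine the degree-1 polynomial uniquely.
Write P(n) = an + b. Substituting each data point gives a linear system:
  b = 4
  4a + b = 16
Solving the system yields a = 3, b = 4.
So P(n) = 3n + 4.
Then P(2) = 10.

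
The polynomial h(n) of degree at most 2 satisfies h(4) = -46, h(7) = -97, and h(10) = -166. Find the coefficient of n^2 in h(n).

Write h(n) = an^2 + bn + c. Substituting each data point gives a linear system:
  16a + 4b + c = -46
  49a + 7b + c = -97
  100a + 10b + c = -166
Solving the system yields a = -1, b = -6, c = -6.
So h(n) = -n^2 - 6n - 6.
The leading coefficient is -1.

-1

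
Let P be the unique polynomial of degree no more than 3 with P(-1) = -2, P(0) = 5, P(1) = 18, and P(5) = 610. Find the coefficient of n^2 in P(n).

3

Write P(n) = an^3 + bn^2 + cn + d. Substituting each data point gives a linear system:
  -a + b - c + d = -2
  d = 5
  a + b + c + d = 18
  125a + 25b + 5c + d = 610
Solving the system yields a = 4, b = 3, c = 6, d = 5.
So P(n) = 4n^3 + 3n^2 + 6n + 5.
The coefficient of n^2 is 3.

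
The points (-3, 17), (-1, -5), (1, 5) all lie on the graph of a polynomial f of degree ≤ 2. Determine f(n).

Using the Lagrange interpolation formula with nodes -3, -1, 1:
  L_0(n) = (n + 1)(n - 1) / 8
  L_1(n) = (n + 3)(n - 1) / -4
  L_2(n) = (n + 3)(n + 1) / 8
Then f(n) = 17·L_0(n) - 5·L_1(n) + 5·L_2(n).
Expanding and collecting terms gives f(n) = 4n² + 5n - 4.
Check: f(-3) = 17. ✓

f(n) = 4n^2 + 5n - 4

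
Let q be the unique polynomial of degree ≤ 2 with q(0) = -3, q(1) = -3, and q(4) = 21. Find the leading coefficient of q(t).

Write q(t) = at^2 + bt + c. Substituting each data point gives a linear system:
  c = -3
  a + b + c = -3
  16a + 4b + c = 21
Solving the system yields a = 2, b = -2, c = -3.
So q(t) = 2t² - 2t - 3.
The leading coefficient is 2.

2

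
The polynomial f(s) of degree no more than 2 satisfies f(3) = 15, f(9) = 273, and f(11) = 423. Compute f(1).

Using the Lagrange interpolation formula with nodes 3, 9, 11:
  L_0(s) = (s - 9)(s - 11) / 48
  L_1(s) = (s - 3)(s - 11) / -12
  L_2(s) = (s - 3)(s - 9) / 16
Then f(s) = 15·L_0(s) + 273·L_1(s) + 423·L_2(s).
Expanding and collecting terms gives f(s) = 4s^2 - 5s - 6.
Evaluating at s = 1: f(1) = -7.

-7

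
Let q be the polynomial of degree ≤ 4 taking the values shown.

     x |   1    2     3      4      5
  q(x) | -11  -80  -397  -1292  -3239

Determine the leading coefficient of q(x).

Write q(x) = ax^4 + bx^3 + cx^2 + dx + e. Substituting each data point gives a linear system:
  a + b + c + d + e = -11
  16a + 8b + 4c + 2d + e = -80
  81a + 27b + 9c + 3d + e = -397
  256a + 64b + 16c + 4d + e = -1292
  625a + 125b + 25c + 5d + e = -3239
Solving the system yields a = -6, b = 5, c = -4, d = -2, e = -4.
So q(x) = -6x⁴ + 5x³ - 4x² - 2x - 4.
The leading coefficient is -6.

-6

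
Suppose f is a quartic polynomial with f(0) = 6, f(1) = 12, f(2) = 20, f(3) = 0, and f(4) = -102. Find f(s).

f(s) = -s^4 + s^3 + 5s^2 + s + 6

Write f(s) = as^4 + bs^3 + cs^2 + ds + e. Substituting each data point gives a linear system:
  e = 6
  a + b + c + d + e = 12
  16a + 8b + 4c + 2d + e = 20
  81a + 27b + 9c + 3d + e = 0
  256a + 64b + 16c + 4d + e = -102
Solving the system yields a = -1, b = 1, c = 5, d = 1, e = 6.
So f(s) = -s⁴ + s³ + 5s² + s + 6.
Check: f(2) = 20. ✓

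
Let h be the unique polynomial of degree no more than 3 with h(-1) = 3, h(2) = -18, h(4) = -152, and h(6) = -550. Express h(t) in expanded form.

h(t) = -3t^3 + 3t^2 - t - 4

Write h(t) = at^3 + bt^2 + ct + d. Substituting each data point gives a linear system:
  -a + b - c + d = 3
  8a + 4b + 2c + d = -18
  64a + 16b + 4c + d = -152
  216a + 36b + 6c + d = -550
Solving the system yields a = -3, b = 3, c = -1, d = -4.
So h(t) = -3t^3 + 3t^2 - t - 4.
Check: h(2) = -18. ✓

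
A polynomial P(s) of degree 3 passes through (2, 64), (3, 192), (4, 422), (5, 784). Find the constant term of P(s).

Write P(s) = as^3 + bs^2 + cs + d. Substituting each data point gives a linear system:
  8a + 4b + 2c + d = 64
  27a + 9b + 3c + d = 192
  64a + 16b + 4c + d = 422
  125a + 25b + 5c + d = 784
Solving the system yields a = 5, b = 6, c = 3, d = -6.
So P(s) = 5s³ + 6s² + 3s - 6.
The constant term is -6.

-6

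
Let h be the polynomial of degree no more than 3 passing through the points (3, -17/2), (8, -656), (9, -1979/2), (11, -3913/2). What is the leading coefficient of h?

Write h(n) = an^3 + bn^2 + cn + d. Substituting each data point gives a linear system:
  27a + 9b + 3c + d = -17/2
  512a + 64b + 8c + d = -656
  729a + 81b + 9c + d = -1979/2
  1331a + 121b + 11c + d = -3913/2
Solving the system yields a = -2, b = 6, c = -3/2, d = -4.
So h(n) = -2n³ + 6n² - (3/2)n - 4.
The leading coefficient is -2.

-2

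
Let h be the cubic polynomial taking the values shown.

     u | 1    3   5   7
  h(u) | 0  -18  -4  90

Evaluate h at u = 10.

486

Write h(u) = au^3 + bu^2 + cu + d. Substituting each data point gives a linear system:
  a + b + c + d = 0
  27a + 9b + 3c + d = -18
  125a + 25b + 5c + d = -4
  343a + 49b + 7c + d = 90
Solving the system yields a = 1, b = -5, c = -2, d = 6.
So h(u) = u^3 - 5u^2 - 2u + 6.
Then h(10) = 486.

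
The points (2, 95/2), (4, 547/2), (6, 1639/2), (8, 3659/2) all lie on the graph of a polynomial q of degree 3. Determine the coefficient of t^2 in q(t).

4

Write q(t) = at^3 + bt^2 + ct + d. Substituting each data point gives a linear system:
  8a + 4b + 2c + d = 95/2
  64a + 16b + 4c + d = 547/2
  216a + 36b + 6c + d = 1639/2
  512a + 64b + 8c + d = 3659/2
Solving the system yields a = 3, b = 4, c = 5, d = -5/2.
So q(t) = 3t^3 + 4t^2 + 5t - 5/2.
The coefficient of t^2 is 4.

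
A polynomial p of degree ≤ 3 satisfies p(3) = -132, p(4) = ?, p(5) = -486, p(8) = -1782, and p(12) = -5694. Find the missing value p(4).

The 4 known points determine the degree-3 polynomial uniquely.
Write p(t) = at^3 + bt^2 + ct + d. Substituting each data point gives a linear system:
  27a + 9b + 3c + d = -132
  125a + 25b + 5c + d = -486
  512a + 64b + 8c + d = -1782
  1728a + 144b + 12c + d = -5694
Solving the system yields a = -3, b = -3, c = -6, d = -6.
So p(t) = -3t^3 - 3t^2 - 6t - 6.
Then p(4) = -270.

-270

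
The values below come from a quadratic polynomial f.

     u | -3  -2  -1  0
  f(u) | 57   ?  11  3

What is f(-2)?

On equispaced nodes a degree-2 polynomial has vanishing third forward difference, so
  - f(-3) + 3·f(-2) - 3·f(-1) + f(0) = 0.
Substituting the known values and solving for f(-2):
  3·f(-2) = 87
  f(-2) = 29.

29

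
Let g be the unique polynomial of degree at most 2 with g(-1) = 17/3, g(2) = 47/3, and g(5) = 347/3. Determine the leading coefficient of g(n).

5

Write g(n) = an^2 + bn + c. Substituting each data point gives a linear system:
  a - b + c = 17/3
  4a + 2b + c = 47/3
  25a + 5b + c = 347/3
Solving the system yields a = 5, b = -5/3, c = -1.
So g(n) = 5n² - (5/3)n - 1.
The leading coefficient is 5.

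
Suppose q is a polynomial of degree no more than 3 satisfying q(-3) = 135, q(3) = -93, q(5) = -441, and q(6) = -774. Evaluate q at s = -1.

Write q(s) = as^3 + bs^2 + cs + d. Substituting each data point gives a linear system:
  -27a + 9b - 3c + d = 135
  27a + 9b + 3c + d = -93
  125a + 25b + 5c + d = -441
  216a + 36b + 6c + d = -774
Solving the system yields a = -4, b = 3, c = -2, d = -6.
So q(s) = -4s^3 + 3s^2 - 2s - 6.
Then q(-1) = 3.

3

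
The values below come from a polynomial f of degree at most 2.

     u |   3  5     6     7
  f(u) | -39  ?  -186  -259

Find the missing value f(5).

The 3 known points determine the degree-2 polynomial uniquely.
Write f(u) = au^2 + bu + c. Substituting each data point gives a linear system:
  9a + 3b + c = -39
  36a + 6b + c = -186
  49a + 7b + c = -259
Solving the system yields a = -6, b = 5, c = 0.
So f(u) = -6u^2 + 5u.
Then f(5) = -125.

-125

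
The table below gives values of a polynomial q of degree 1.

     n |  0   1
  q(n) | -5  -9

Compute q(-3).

7

Write q(n) = an + b. Substituting each data point gives a linear system:
  b = -5
  a + b = -9
Solving the system yields a = -4, b = -5.
So q(n) = -4n - 5.
Then q(-3) = 7.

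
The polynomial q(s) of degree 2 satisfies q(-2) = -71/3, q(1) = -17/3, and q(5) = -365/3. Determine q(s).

q(s) = -5s^2 + s - 5/3

Write q(s) = as^2 + bs + c. Substituting each data point gives a linear system:
  4a - 2b + c = -71/3
  a + b + c = -17/3
  25a + 5b + c = -365/3
Solving the system yields a = -5, b = 1, c = -5/3.
So q(s) = -5s^2 + s - 5/3.
Check: q(-2) = -71/3. ✓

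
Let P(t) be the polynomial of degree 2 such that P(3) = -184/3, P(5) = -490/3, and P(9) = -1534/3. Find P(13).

Using the Lagrange interpolation formula with nodes 3, 5, 9:
  L_0(t) = (t - 5)(t - 9) / 12
  L_1(t) = (t - 3)(t - 9) / -8
  L_2(t) = (t - 3)(t - 5) / 24
Then P(t) = -184/3·L_0(t) - 490/3·L_1(t) - 1534/3·L_2(t).
Expanding and collecting terms gives P(t) = -6t^2 - 3t + 5/3.
Evaluating at t = 13: P(13) = -3154/3.

-3154/3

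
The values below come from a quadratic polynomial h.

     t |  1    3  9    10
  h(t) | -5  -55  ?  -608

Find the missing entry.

The 3 known points determine the degree-2 polynomial uniquely.
Write h(t) = at^2 + bt + c. Substituting each data point gives a linear system:
  a + b + c = -5
  9a + 3b + c = -55
  100a + 10b + c = -608
Solving the system yields a = -6, b = -1, c = 2.
So h(t) = -6t^2 - t + 2.
Then h(9) = -493.

-493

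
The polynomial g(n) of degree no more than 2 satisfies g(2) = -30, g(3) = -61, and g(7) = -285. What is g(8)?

-366

Write g(n) = an^2 + bn + c. Substituting each data point gives a linear system:
  4a + 2b + c = -30
  9a + 3b + c = -61
  49a + 7b + c = -285
Solving the system yields a = -5, b = -6, c = 2.
So g(n) = -5n^2 - 6n + 2.
Then g(8) = -366.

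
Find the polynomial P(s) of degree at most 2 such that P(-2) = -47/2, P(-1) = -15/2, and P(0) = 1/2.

Using the Lagrange interpolation formula with nodes -2, -1, 0:
  L_0(s) = (s + 1)s / 2
  L_1(s) = (s + 2)s / -1
  L_2(s) = (s + 2)(s + 1) / 2
Then P(s) = -47/2·L_0(s) - 15/2·L_1(s) + 1/2·L_2(s).
Expanding and collecting terms gives P(s) = -4s^2 + 4s + 1/2.
Check: P(0) = 1/2. ✓

P(s) = -4s^2 + 4s + 1/2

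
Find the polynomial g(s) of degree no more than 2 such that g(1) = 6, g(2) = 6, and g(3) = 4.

Using the Lagrange interpolation formula with nodes 1, 2, 3:
  L_0(s) = (s - 2)(s - 3) / 2
  L_1(s) = (s - 1)(s - 3) / -1
  L_2(s) = (s - 1)(s - 2) / 2
Then g(s) = 6·L_0(s) + 6·L_1(s) + 4·L_2(s).
Expanding and collecting terms gives g(s) = -s² + 3s + 4.
Check: g(3) = 4. ✓

g(s) = -s^2 + 3s + 4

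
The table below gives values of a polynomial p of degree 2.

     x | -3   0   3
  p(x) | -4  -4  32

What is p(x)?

p(x) = 2x^2 + 6x - 4

Write p(x) = ax^2 + bx + c. Substituting each data point gives a linear system:
  9a - 3b + c = -4
  c = -4
  9a + 3b + c = 32
Solving the system yields a = 2, b = 6, c = -4.
So p(x) = 2x^2 + 6x - 4.
Check: p(3) = 32. ✓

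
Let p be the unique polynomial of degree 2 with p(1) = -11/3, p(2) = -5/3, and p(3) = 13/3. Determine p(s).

p(s) = 2s^2 - 4s - 5/3

Write p(s) = as^2 + bs + c. Substituting each data point gives a linear system:
  a + b + c = -11/3
  4a + 2b + c = -5/3
  9a + 3b + c = 13/3
Solving the system yields a = 2, b = -4, c = -5/3.
So p(s) = 2s^2 - 4s - 5/3.
Check: p(2) = -5/3. ✓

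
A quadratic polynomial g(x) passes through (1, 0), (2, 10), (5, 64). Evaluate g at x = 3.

Using the Lagrange interpolation formula with nodes 1, 2, 5:
  L_0(x) = (x - 2)(x - 5) / 4
  L_1(x) = (x - 1)(x - 5) / -3
  L_2(x) = (x - 1)(x - 2) / 12
Then g(x) = 0·L_0(x) + 10·L_1(x) + 64·L_2(x).
Expanding and collecting terms gives g(x) = 2x² + 4x - 6.
Evaluating at x = 3: g(3) = 24.

24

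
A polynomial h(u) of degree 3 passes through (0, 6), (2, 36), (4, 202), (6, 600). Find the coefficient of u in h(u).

-3

Write h(u) = au^3 + bu^2 + cu + d. Substituting each data point gives a linear system:
  d = 6
  8a + 4b + 2c + d = 36
  64a + 16b + 4c + d = 202
  216a + 36b + 6c + d = 600
Solving the system yields a = 2, b = 5, c = -3, d = 6.
So h(u) = 2u^3 + 5u^2 - 3u + 6.
The coefficient of u is -3.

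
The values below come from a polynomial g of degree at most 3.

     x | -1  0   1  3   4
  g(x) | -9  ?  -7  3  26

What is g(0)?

The 4 known points determine the degree-3 polynomial uniquely.
Write g(x) = ax^3 + bx^2 + cx + d. Substituting each data point gives a linear system:
  -a + b - c + d = -9
  a + b + c + d = -7
  27a + 9b + 3c + d = 3
  64a + 16b + 4c + d = 26
Solving the system yields a = 1, b = -2, c = 0, d = -6.
So g(x) = x^3 - 2x^2 - 6.
Then g(0) = -6.

-6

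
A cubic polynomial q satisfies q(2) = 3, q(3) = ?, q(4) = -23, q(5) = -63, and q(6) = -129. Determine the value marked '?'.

-3

The 4 known points determine the degree-3 polynomial uniquely.
Write q(u) = au^3 + bu^2 + cu + d. Substituting each data point gives a linear system:
  8a + 4b + 2c + d = 3
  64a + 16b + 4c + d = -23
  125a + 25b + 5c + d = -63
  216a + 36b + 6c + d = -129
Solving the system yields a = -1, b = 2, c = 3, d = -3.
So q(u) = -u³ + 2u² + 3u - 3.
Then q(3) = -3.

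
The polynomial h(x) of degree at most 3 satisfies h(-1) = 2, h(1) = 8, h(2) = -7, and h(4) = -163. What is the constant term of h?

Write h(x) = ax^3 + bx^2 + cx + d. Substituting each data point gives a linear system:
  -a + b - c + d = 2
  a + b + c + d = 8
  8a + 4b + 2c + d = -7
  64a + 16b + 4c + d = -163
Solving the system yields a = -3, b = 0, c = 6, d = 5.
So h(x) = -3x^3 + 6x + 5.
The constant term is 5.

5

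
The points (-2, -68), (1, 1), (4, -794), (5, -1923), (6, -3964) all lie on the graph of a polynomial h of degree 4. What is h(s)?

Write h(s) = as^4 + bs^3 + cs^2 + ds + e. Substituting each data point gives a linear system:
  16a - 8b + 4c - 2d + e = -68
  a + b + c + d + e = 1
  256a + 64b + 16c + 4d + e = -794
  625a + 125b + 25c + 5d + e = -1923
  1296a + 216b + 36c + 6d + e = -3964
Solving the system yields a = -3, b = 0, c = -3, d = 5, e = 2.
So h(s) = -3s^4 - 3s^2 + 5s + 2.
Check: h(1) = 1. ✓

h(s) = -3s^4 - 3s^2 + 5s + 2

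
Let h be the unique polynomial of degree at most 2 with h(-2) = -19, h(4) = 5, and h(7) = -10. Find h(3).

6

Write h(n) = an^2 + bn + c. Substituting each data point gives a linear system:
  4a - 2b + c = -19
  16a + 4b + c = 5
  49a + 7b + c = -10
Solving the system yields a = -1, b = 6, c = -3.
So h(n) = -n^2 + 6n - 3.
Then h(3) = 6.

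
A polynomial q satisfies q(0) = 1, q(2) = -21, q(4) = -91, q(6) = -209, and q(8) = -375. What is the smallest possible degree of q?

Forward differences of the values at u = 0, 2, 4, 6, 8:
  q  : 1  -21  -91  -209  -375
  Δ  : -22  -70  -118  -166
  Δ^2: -48  -48  -48
  Δ^3: 0  0
  Δ^4: 0
The second differences are constant (-48) and nonzero, while all higher differences vanish, so the minimal degree is 2.

2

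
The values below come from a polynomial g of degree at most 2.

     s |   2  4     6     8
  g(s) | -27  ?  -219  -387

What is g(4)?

-99

On equispaced nodes a degree-2 polynomial has vanishing third forward difference, so
  - g(2) + 3·g(4) - 3·g(6) + g(8) = 0.
Substituting the known values and solving for g(4):
  3·g(4) = -297
  g(4) = -99.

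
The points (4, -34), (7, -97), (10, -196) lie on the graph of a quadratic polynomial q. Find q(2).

-12

Forward differences of the values at n = 4, 7, 10:
  q  : -34  -97  -196
  Δ  : -63  -99
  Δ^2: -36
The second differences are constant, confirming degree 2.
Interpolating (Newton forward form) and evaluating at n = 2 gives q(2) = -12.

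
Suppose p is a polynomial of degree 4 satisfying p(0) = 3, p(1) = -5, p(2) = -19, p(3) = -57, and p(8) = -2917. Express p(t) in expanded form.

Write p(t) = at^4 + bt^3 + ct^2 + dt + e. Substituting each data point gives a linear system:
  e = 3
  a + b + c + d + e = -5
  16a + 8b + 4c + 2d + e = -19
  81a + 27b + 9c + 3d + e = -57
  4096a + 512b + 64c + 8d + e = -2917
Solving the system yields a = -1, b = 3, c = -5, d = -5, e = 3.
So p(t) = -t^4 + 3t^3 - 5t^2 - 5t + 3.
Check: p(1) = -5. ✓

p(t) = -t^4 + 3t^3 - 5t^2 - 5t + 3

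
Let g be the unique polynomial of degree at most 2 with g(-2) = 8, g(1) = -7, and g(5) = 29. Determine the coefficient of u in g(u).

-3

Write g(u) = au^2 + bu + c. Substituting each data point gives a linear system:
  4a - 2b + c = 8
  a + b + c = -7
  25a + 5b + c = 29
Solving the system yields a = 2, b = -3, c = -6.
So g(u) = 2u² - 3u - 6.
The coefficient of u is -3.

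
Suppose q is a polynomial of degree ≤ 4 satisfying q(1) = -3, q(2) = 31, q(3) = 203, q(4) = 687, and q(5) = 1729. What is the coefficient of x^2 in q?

Write q(x) = ax^4 + bx^3 + cx^2 + dx + e. Substituting each data point gives a linear system:
  a + b + c + d + e = -3
  16a + 8b + 4c + 2d + e = 31
  81a + 27b + 9c + 3d + e = 203
  256a + 64b + 16c + 4d + e = 687
  625a + 125b + 25c + 5d + e = 1729
Solving the system yields a = 3, b = -1, c = 0, d = -4, e = -1.
So q(x) = 3x^4 - x^3 - 4x - 1.
The coefficient of x^2 is 0.

0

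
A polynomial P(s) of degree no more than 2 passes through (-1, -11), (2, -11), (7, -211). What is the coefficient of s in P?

5

Write P(s) = as^2 + bs + c. Substituting each data point gives a linear system:
  a - b + c = -11
  4a + 2b + c = -11
  49a + 7b + c = -211
Solving the system yields a = -5, b = 5, c = -1.
So P(s) = -5s^2 + 5s - 1.
The coefficient of s is 5.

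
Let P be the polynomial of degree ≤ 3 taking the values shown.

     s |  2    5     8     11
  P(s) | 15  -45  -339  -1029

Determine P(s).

P(s) = -s^3 + 2s^2 + 5s + 5

Write P(s) = as^3 + bs^2 + cs + d. Substituting each data point gives a linear system:
  8a + 4b + 2c + d = 15
  125a + 25b + 5c + d = -45
  512a + 64b + 8c + d = -339
  1331a + 121b + 11c + d = -1029
Solving the system yields a = -1, b = 2, c = 5, d = 5.
So P(s) = -s^3 + 2s^2 + 5s + 5.
Check: P(11) = -1029. ✓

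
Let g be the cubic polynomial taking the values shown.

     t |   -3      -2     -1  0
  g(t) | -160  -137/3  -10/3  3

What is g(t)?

Using the Lagrange interpolation formula with nodes -3, -2, -1, 0:
  L_0(t) = (t + 2)(t + 1)t / -6
  L_1(t) = (t + 3)(t + 1)t / 2
  L_2(t) = (t + 3)(t + 2)t / -2
  L_3(t) = (t + 3)(t + 2)(t + 1) / 6
Then g(t) = -160·L_0(t) - 137/3·L_1(t) - 10/3·L_2(t) + 3·L_3(t).
Expanding and collecting terms gives g(t) = 6t^3 + (1/3)t + 3.
Check: g(0) = 3. ✓

g(t) = 6t^3 + (1/3)t + 3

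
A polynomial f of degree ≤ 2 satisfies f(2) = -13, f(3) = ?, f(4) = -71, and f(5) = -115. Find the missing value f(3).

On equispaced nodes a degree-2 polynomial has vanishing third forward difference, so
  - f(2) + 3·f(3) - 3·f(4) + f(5) = 0.
Substituting the known values and solving for f(3):
  3·f(3) = -111
  f(3) = -37.

-37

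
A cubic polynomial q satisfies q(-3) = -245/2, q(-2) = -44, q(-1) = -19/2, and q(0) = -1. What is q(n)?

Write q(n) = an^3 + bn^2 + cn + d. Substituting each data point gives a linear system:
  -27a + 9b - 3c + d = -245/2
  -8a + 4b - 2c + d = -44
  -a + b - c + d = -19/2
  d = -1
Solving the system yields a = 3, b = -4, c = 3/2, d = -1.
So q(n) = 3n³ - 4n² + (3/2)n - 1.
Check: q(-3) = -245/2. ✓

q(n) = 3n^3 - 4n^2 + (3/2)n - 1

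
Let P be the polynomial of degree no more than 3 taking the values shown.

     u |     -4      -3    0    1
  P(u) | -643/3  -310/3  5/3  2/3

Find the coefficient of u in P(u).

2

Write P(u) = au^3 + bu^2 + cu + d. Substituting each data point gives a linear system:
  -64a + 16b - 4c + d = -643/3
  -27a + 9b - 3c + d = -310/3
  d = 5/3
  a + b + c + d = 2/3
Solving the system yields a = 2, b = -5, c = 2, d = 5/3.
So P(u) = 2u^3 - 5u^2 + 2u + 5/3.
The coefficient of u is 2.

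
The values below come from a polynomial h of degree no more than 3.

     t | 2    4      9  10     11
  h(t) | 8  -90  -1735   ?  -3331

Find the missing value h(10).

-2448

The 4 known points determine the degree-3 polynomial uniquely.
Write h(t) = at^3 + bt^2 + ct + d. Substituting each data point gives a linear system:
  8a + 4b + 2c + d = 8
  64a + 16b + 4c + d = -90
  729a + 81b + 9c + d = -1735
  1331a + 121b + 11c + d = -3331
Solving the system yields a = -3, b = 5, c = 5, d = 2.
So h(t) = -3t^3 + 5t^2 + 5t + 2.
Then h(10) = -2448.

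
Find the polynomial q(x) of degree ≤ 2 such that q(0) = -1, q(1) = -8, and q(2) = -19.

Write q(x) = ax^2 + bx + c. Substituting each data point gives a linear system:
  c = -1
  a + b + c = -8
  4a + 2b + c = -19
Solving the system yields a = -2, b = -5, c = -1.
So q(x) = -2x² - 5x - 1.
Check: q(2) = -19. ✓

q(x) = -2x^2 - 5x - 1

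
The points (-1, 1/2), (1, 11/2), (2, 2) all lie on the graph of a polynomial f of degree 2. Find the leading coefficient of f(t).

-2

Write f(t) = at^2 + bt + c. Substituting each data point gives a linear system:
  a - b + c = 1/2
  a + b + c = 11/2
  4a + 2b + c = 2
Solving the system yields a = -2, b = 5/2, c = 5.
So f(t) = -2t^2 + (5/2)t + 5.
The leading coefficient is -2.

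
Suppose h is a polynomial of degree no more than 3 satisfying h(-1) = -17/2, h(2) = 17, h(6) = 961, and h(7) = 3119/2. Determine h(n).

h(n) = 5n^3 - (5/2)n^2 - 4n - 5

Write h(n) = an^3 + bn^2 + cn + d. Substituting each data point gives a linear system:
  -a + b - c + d = -17/2
  8a + 4b + 2c + d = 17
  216a + 36b + 6c + d = 961
  343a + 49b + 7c + d = 3119/2
Solving the system yields a = 5, b = -5/2, c = -4, d = -5.
So h(n) = 5n^3 - (5/2)n^2 - 4n - 5.
Check: h(2) = 17. ✓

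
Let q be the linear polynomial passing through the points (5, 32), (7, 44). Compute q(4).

Using the Lagrange interpolation formula with nodes 5, 7:
  L_0(s) = (s - 7) / -2
  L_1(s) = (s - 5) / 2
Then q(s) = 32·L_0(s) + 44·L_1(s).
Expanding and collecting terms gives q(s) = 6s + 2.
Evaluating at s = 4: q(4) = 26.

26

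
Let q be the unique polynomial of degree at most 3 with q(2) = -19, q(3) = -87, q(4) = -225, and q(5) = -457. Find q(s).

q(s) = -4s^3 + s^2 + 3s + 3

Write q(s) = as^3 + bs^2 + cs + d. Substituting each data point gives a linear system:
  8a + 4b + 2c + d = -19
  27a + 9b + 3c + d = -87
  64a + 16b + 4c + d = -225
  125a + 25b + 5c + d = -457
Solving the system yields a = -4, b = 1, c = 3, d = 3.
So q(s) = -4s³ + s² + 3s + 3.
Check: q(3) = -87. ✓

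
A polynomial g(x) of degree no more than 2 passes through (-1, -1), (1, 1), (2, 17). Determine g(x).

Write g(x) = ax^2 + bx + c. Substituting each data point gives a linear system:
  a - b + c = -1
  a + b + c = 1
  4a + 2b + c = 17
Solving the system yields a = 5, b = 1, c = -5.
So g(x) = 5x^2 + x - 5.
Check: g(2) = 17. ✓

g(x) = 5x^2 + x - 5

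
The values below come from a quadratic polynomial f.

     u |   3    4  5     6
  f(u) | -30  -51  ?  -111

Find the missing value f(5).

The 3 known points determine the degree-2 polynomial uniquely.
Write f(u) = au^2 + bu + c. Substituting each data point gives a linear system:
  9a + 3b + c = -30
  16a + 4b + c = -51
  36a + 6b + c = -111
Solving the system yields a = -3, b = 0, c = -3.
So f(u) = -3u² - 3.
Then f(5) = -78.

-78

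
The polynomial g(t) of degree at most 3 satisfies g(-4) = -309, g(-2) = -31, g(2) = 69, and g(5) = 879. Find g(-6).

Using the Lagrange interpolation formula with nodes -4, -2, 2, 5:
  L_0(t) = (t + 2)(t - 2)(t - 5) / -108
  L_1(t) = (t + 4)(t - 2)(t - 5) / 56
  L_2(t) = (t + 4)(t + 2)(t - 5) / -72
  L_3(t) = (t + 4)(t + 2)(t - 2) / 189
Then g(t) = -309·L_0(t) - 31·L_1(t) + 69·L_2(t) + 879·L_3(t).
Expanding and collecting terms gives g(t) = 6t^3 + 5t^2 + t - 1.
Evaluating at t = -6: g(-6) = -1123.

-1123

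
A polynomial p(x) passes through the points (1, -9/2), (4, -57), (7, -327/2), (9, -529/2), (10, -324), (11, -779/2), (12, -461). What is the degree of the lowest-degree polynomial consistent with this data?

2

Divided differences on the nodes 1, 4, 7, 9, 10, 11, 12:
  order 0: -9/2  -57  -327/2  -529/2  -324  -779/2  -461
  order 1: -35/2  -71/2  -101/2  -119/2  -131/2  -143/2
  order 2: -3  -3  -3  -3  -3
  order 3: 0  0  0  0
  order 4: 0  0  0
  order 5: 0  0
  order 6: 0
The order-2 divided differences are all -3 (nonzero) and every higher order vanishes, so the data lies on a polynomial of degree exactly 2.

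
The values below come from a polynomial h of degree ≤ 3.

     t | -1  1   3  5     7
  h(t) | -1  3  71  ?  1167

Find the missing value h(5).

The 4 known points determine the degree-3 polynomial uniquely.
Write h(t) = at^3 + bt^2 + ct + d. Substituting each data point gives a linear system:
  -a + b - c + d = -1
  a + b + c + d = 3
  27a + 9b + 3c + d = 71
  343a + 49b + 7c + d = 1167
Solving the system yields a = 4, b = -4, c = -2, d = 5.
So h(t) = 4t^3 - 4t^2 - 2t + 5.
Then h(5) = 395.

395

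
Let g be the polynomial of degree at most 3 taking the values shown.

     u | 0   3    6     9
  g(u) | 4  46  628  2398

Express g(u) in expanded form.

g(u) = 4u^3 - 6u^2 - 4u + 4

Using the Lagrange interpolation formula with nodes 0, 3, 6, 9:
  L_0(u) = (u - 3)(u - 6)(u - 9) / -162
  L_1(u) = u(u - 6)(u - 9) / 54
  L_2(u) = u(u - 3)(u - 9) / -54
  L_3(u) = u(u - 3)(u - 6) / 162
Then g(u) = 4·L_0(u) + 46·L_1(u) + 628·L_2(u) + 2398·L_3(u).
Expanding and collecting terms gives g(u) = 4u^3 - 6u^2 - 4u + 4.
Check: g(6) = 628. ✓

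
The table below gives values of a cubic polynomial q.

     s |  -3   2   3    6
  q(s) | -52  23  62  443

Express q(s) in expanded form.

q(s) = 2s^3 + s + 5

Using the Lagrange interpolation formula with nodes -3, 2, 3, 6:
  L_0(s) = (s - 2)(s - 3)(s - 6) / -270
  L_1(s) = (s + 3)(s - 3)(s - 6) / 20
  L_2(s) = (s + 3)(s - 2)(s - 6) / -18
  L_3(s) = (s + 3)(s - 2)(s - 3) / 108
Then q(s) = -52·L_0(s) + 23·L_1(s) + 62·L_2(s) + 443·L_3(s).
Expanding and collecting terms gives q(s) = 2s³ + s + 5.
Check: q(6) = 443. ✓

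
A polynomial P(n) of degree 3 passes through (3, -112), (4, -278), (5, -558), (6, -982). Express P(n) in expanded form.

Using the Lagrange interpolation formula with nodes 3, 4, 5, 6:
  L_0(n) = (n - 4)(n - 5)(n - 6) / -6
  L_1(n) = (n - 3)(n - 5)(n - 6) / 2
  L_2(n) = (n - 3)(n - 4)(n - 6) / -2
  L_3(n) = (n - 3)(n - 4)(n - 5) / 6
Then P(n) = -112·L_0(n) - 278·L_1(n) - 558·L_2(n) - 982·L_3(n).
Expanding and collecting terms gives P(n) = -5n³ + 3n² - 2n + 2.
Check: P(6) = -982. ✓

P(n) = -5n^3 + 3n^2 - 2n + 2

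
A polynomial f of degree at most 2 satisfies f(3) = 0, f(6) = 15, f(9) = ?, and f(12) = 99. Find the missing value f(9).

The 3 known points determine the degree-2 polynomial uniquely.
Write f(s) = as^2 + bs + c. Substituting each data point gives a linear system:
  9a + 3b + c = 0
  36a + 6b + c = 15
  144a + 12b + c = 99
Solving the system yields a = 1, b = -4, c = 3.
So f(s) = s² - 4s + 3.
Then f(9) = 48.

48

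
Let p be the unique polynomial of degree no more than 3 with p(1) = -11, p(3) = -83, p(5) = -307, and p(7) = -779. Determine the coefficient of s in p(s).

-6

Write p(s) = as^3 + bs^2 + cs + d. Substituting each data point gives a linear system:
  a + b + c + d = -11
  27a + 9b + 3c + d = -83
  125a + 25b + 5c + d = -307
  343a + 49b + 7c + d = -779
Solving the system yields a = -2, b = -1, c = -6, d = -2.
So p(s) = -2s³ - s² - 6s - 2.
The coefficient of s is -6.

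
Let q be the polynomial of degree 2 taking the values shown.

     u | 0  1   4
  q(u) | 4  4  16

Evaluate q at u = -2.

10

Write q(u) = au^2 + bu + c. Substituting each data point gives a linear system:
  c = 4
  a + b + c = 4
  16a + 4b + c = 16
Solving the system yields a = 1, b = -1, c = 4.
So q(u) = u^2 - u + 4.
Then q(-2) = 10.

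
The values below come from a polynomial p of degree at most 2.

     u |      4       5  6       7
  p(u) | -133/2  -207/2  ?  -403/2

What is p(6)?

-297/2

The 3 known points determine the degree-2 polynomial uniquely.
Write p(u) = au^2 + bu + c. Substituting each data point gives a linear system:
  16a + 4b + c = -133/2
  25a + 5b + c = -207/2
  49a + 7b + c = -403/2
Solving the system yields a = -4, b = -1, c = 3/2.
So p(u) = -4u² - u + 3/2.
Then p(6) = -297/2.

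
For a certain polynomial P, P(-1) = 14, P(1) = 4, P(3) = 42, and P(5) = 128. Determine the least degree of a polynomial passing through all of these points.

Forward differences of the values at t = -1, 1, 3, 5:
  P  : 14  4  42  128
  Δ  : -10  38  86
  Δ^2: 48  48
  Δ^3: 0
The second differences are constant (48) and nonzero, while all higher differences vanish, so the minimal degree is 2.

2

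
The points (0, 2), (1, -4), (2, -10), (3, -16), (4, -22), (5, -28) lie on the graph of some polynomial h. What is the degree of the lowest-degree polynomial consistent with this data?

Forward differences of the values at x = 0, 1, 2, 3, 4, 5:
  h  : 2  -4  -10  -16  -22  -28
  Δ  : -6  -6  -6  -6  -6
  Δ^2: 0  0  0  0
  Δ^3: 0  0  0
  Δ^4: 0  0
  Δ^5: 0
The first differences are constant (-6) and nonzero, while all higher differences vanish, so the minimal degree is 1.

1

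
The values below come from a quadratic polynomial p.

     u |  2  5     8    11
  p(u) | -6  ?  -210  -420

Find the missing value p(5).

-72

On equispaced nodes a degree-2 polynomial has vanishing third forward difference, so
  - p(2) + 3·p(5) - 3·p(8) + p(11) = 0.
Substituting the known values and solving for p(5):
  3·p(5) = -216
  p(5) = -72.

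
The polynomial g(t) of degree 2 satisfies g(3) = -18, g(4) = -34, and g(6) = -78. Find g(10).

-214

Write g(t) = at^2 + bt + c. Substituting each data point gives a linear system:
  9a + 3b + c = -18
  16a + 4b + c = -34
  36a + 6b + c = -78
Solving the system yields a = -2, b = -2, c = 6.
So g(t) = -2t^2 - 2t + 6.
Then g(10) = -214.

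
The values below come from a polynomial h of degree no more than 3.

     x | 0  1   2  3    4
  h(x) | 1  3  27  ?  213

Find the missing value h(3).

The 4 known points determine the degree-3 polynomial uniquely.
Write h(x) = ax^3 + bx^2 + cx + d. Substituting each data point gives a linear system:
  d = 1
  a + b + c + d = 3
  8a + 4b + 2c + d = 27
  64a + 16b + 4c + d = 213
Solving the system yields a = 3, b = 2, c = -3, d = 1.
So h(x) = 3x^3 + 2x^2 - 3x + 1.
Then h(3) = 91.

91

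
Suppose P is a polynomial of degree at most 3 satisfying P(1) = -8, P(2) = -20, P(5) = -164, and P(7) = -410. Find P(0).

-4

Write P(u) = au^3 + bu^2 + cu + d. Substituting each data point gives a linear system:
  a + b + c + d = -8
  8a + 4b + 2c + d = -20
  125a + 25b + 5c + d = -164
  343a + 49b + 7c + d = -410
Solving the system yields a = -1, b = -1, c = -2, d = -4.
So P(u) = -u^3 - u^2 - 2u - 4.
Then P(0) = -4.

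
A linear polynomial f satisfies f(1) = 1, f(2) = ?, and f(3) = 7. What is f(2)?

4

The 2 known points determine the degree-1 polynomial uniquely.
Write f(u) = au + b. Substituting each data point gives a linear system:
  a + b = 1
  3a + b = 7
Solving the system yields a = 3, b = -2.
So f(u) = 3u - 2.
Then f(2) = 4.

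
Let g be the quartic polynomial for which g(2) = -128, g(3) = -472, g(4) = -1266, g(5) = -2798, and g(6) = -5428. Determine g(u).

g(u) = -3u^4 - 6u^3 - 6u^2 - 5u + 2

Using the Lagrange interpolation formula with nodes 2, 3, 4, 5, 6:
  L_0(u) = (u - 3)(u - 4)(u - 5)(u - 6) / 24
  L_1(u) = (u - 2)(u - 4)(u - 5)(u - 6) / -6
  L_2(u) = (u - 2)(u - 3)(u - 5)(u - 6) / 4
  L_3(u) = (u - 2)(u - 3)(u - 4)(u - 6) / -6
  L_4(u) = (u - 2)(u - 3)(u - 4)(u - 5) / 24
Then g(u) = -128·L_0(u) - 472·L_1(u) - 1266·L_2(u) - 2798·L_3(u) - 5428·L_4(u).
Expanding and collecting terms gives g(u) = -3u^4 - 6u^3 - 6u^2 - 5u + 2.
Check: g(5) = -2798. ✓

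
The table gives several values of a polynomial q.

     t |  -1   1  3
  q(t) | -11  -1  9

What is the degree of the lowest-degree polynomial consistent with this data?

Forward differences of the values at t = -1, 1, 3:
  q  : -11  -1  9
  Δ  : 10  10
  Δ^2: 0
The first differences are constant (10) and nonzero, while all higher differences vanish, so the minimal degree is 1.

1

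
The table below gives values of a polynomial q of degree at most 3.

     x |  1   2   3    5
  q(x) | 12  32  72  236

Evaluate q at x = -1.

Write q(x) = ax^3 + bx^2 + cx + d. Substituting each data point gives a linear system:
  a + b + c + d = 12
  8a + 4b + 2c + d = 32
  27a + 9b + 3c + d = 72
  125a + 25b + 5c + d = 236
Solving the system yields a = 1, b = 4, c = 1, d = 6.
So q(x) = x³ + 4x² + x + 6.
Then q(-1) = 8.

8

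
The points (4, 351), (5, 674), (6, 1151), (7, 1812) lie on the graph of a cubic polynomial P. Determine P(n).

P(n) = 5n^3 + 2n^2 - 1

Write P(n) = an^3 + bn^2 + cn + d. Substituting each data point gives a linear system:
  64a + 16b + 4c + d = 351
  125a + 25b + 5c + d = 674
  216a + 36b + 6c + d = 1151
  343a + 49b + 7c + d = 1812
Solving the system yields a = 5, b = 2, c = 0, d = -1.
So P(n) = 5n^3 + 2n^2 - 1.
Check: P(4) = 351. ✓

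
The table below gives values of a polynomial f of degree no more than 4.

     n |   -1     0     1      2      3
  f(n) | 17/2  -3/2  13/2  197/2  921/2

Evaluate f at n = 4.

2797/2

Using the Lagrange interpolation formula with nodes -1, 0, 1, 2, 3:
  L_0(n) = n(n - 1)(n - 2)(n - 3) / 24
  L_1(n) = (n + 1)(n - 1)(n - 2)(n - 3) / -6
  L_2(n) = (n + 1)n(n - 2)(n - 3) / 4
  L_3(n) = (n + 1)n(n - 1)(n - 3) / -6
  L_4(n) = (n + 1)n(n - 1)(n - 2) / 24
Then f(n) = 17/2·L_0(n) - 3/2·L_1(n) + 13/2·L_2(n) + 197/2·L_3(n) + 921/2·L_4(n).
Expanding and collecting terms gives f(n) = 5n^4 + n^3 + 4n^2 - 2n - 3/2.
Evaluating at n = 4: f(4) = 2797/2.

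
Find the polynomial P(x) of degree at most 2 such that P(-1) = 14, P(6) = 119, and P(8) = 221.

P(x) = 4x^2 - 5x + 5

Using the Lagrange interpolation formula with nodes -1, 6, 8:
  L_0(x) = (x - 6)(x - 8) / 63
  L_1(x) = (x + 1)(x - 8) / -14
  L_2(x) = (x + 1)(x - 6) / 18
Then P(x) = 14·L_0(x) + 119·L_1(x) + 221·L_2(x).
Expanding and collecting terms gives P(x) = 4x² - 5x + 5.
Check: P(6) = 119. ✓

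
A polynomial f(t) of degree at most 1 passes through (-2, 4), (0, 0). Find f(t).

Write f(t) = at + b. Substituting each data point gives a linear system:
  -2a + b = 4
  b = 0
Solving the system yields a = -2, b = 0.
So f(t) = -2t.
Check: f(0) = 0. ✓

f(t) = -2t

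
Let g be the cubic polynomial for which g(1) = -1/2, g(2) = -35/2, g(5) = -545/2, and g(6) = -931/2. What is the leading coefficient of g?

Write g(t) = at^3 + bt^2 + ct + d. Substituting each data point gives a linear system:
  a + b + c + d = -1/2
  8a + 4b + 2c + d = -35/2
  125a + 25b + 5c + d = -545/2
  216a + 36b + 6c + d = -931/2
Solving the system yields a = -2, b = -1, c = 0, d = 5/2.
So g(t) = -2t^3 - t^2 + 5/2.
The leading coefficient is -2.

-2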